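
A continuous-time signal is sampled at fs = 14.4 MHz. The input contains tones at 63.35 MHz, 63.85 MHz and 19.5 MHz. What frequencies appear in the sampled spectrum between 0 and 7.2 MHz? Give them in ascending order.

fs/2 = 7.2 MHz.
63.35 MHz mod fs = 5.75 MHz.
5.75 MHz ≤ fs/2 = 7.2 MHz, appears at 5.75 MHz.
63.85 MHz mod fs = 6.25 MHz.
6.25 MHz ≤ fs/2 = 7.2 MHz, appears at 6.25 MHz.
19.5 MHz mod fs = 5.1 MHz.
5.1 MHz ≤ fs/2 = 7.2 MHz, appears at 5.1 MHz.
Distinct values: {5.1 MHz, 5.75 MHz, 6.25 MHz}.

5.1 MHz, 5.75 MHz, 6.25 MHz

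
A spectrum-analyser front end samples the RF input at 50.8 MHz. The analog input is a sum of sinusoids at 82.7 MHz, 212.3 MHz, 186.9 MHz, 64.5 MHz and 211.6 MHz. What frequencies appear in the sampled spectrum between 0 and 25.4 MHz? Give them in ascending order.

fs/2 = 25.4 MHz.
82.7 MHz mod fs = 31.9 MHz.
31.9 MHz > fs/2 = 25.4 MHz, folds to fs − 31.9 MHz = 18.9 MHz.
212.3 MHz mod fs = 9.1 MHz.
9.1 MHz ≤ fs/2 = 25.4 MHz, appears at 9.1 MHz.
186.9 MHz mod fs = 34.5 MHz.
34.5 MHz > fs/2 = 25.4 MHz, folds to fs − 34.5 MHz = 16.3 MHz.
64.5 MHz mod fs = 13.7 MHz.
13.7 MHz ≤ fs/2 = 25.4 MHz, appears at 13.7 MHz.
211.6 MHz mod fs = 8.4 MHz.
8.4 MHz ≤ fs/2 = 25.4 MHz, appears at 8.4 MHz.
Distinct values: {8.4 MHz, 9.1 MHz, 13.7 MHz, 16.3 MHz, 18.9 MHz}.

8.4 MHz, 9.1 MHz, 13.7 MHz, 16.3 MHz, 18.9 MHz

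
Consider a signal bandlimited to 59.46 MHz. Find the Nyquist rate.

Nyquist rate = 2 × 59.46 MHz = 118.92 MHz.

118.92 MHz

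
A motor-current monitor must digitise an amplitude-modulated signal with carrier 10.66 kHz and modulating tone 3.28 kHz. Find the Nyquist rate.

AM sidebands sit at fc ± fm = 7.38 kHz and 13.94 kHz.
Highest-frequency component: 13.94 kHz.
Nyquist rate = 2 × 13.94 kHz = 27.88 kHz.

27.88 kHz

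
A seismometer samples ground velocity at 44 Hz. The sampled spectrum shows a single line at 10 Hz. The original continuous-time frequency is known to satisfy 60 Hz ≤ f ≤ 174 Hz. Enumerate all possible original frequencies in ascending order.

Frequencies that alias to 10 Hz are k·fs ± 10 Hz for integer k ≥ 0.
k=0: 10 Hz.
k=1: 34 Hz, 54 Hz.
k=2: 78 Hz, 98 Hz.
k=3: 122 Hz, 142 Hz.
k=4: 166 Hz, 186 Hz.
k=5: 210 Hz, 230 Hz.
Within [60 Hz, 174 Hz]: 78 Hz, 98 Hz, 122 Hz, 142 Hz, 166 Hz.

78 Hz, 98 Hz, 122 Hz, 142 Hz, 166 Hz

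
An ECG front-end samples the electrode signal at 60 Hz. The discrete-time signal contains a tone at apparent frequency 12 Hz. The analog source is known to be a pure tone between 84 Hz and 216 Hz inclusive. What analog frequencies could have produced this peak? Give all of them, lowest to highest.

108 Hz, 132 Hz, 168 Hz, 192 Hz

Frequencies that alias to 12 Hz are k·fs ± 12 Hz for integer k ≥ 0.
k=0: 12 Hz.
k=1: 48 Hz, 72 Hz.
k=2: 108 Hz, 132 Hz.
k=3: 168 Hz, 192 Hz.
k=4: 228 Hz, 252 Hz.
Within [84 Hz, 216 Hz]: 108 Hz, 132 Hz, 168 Hz, 192 Hz.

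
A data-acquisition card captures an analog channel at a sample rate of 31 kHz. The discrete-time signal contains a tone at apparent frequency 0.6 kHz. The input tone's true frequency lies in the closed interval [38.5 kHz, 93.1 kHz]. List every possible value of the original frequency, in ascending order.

Frequencies that alias to 0.6 kHz are k·fs ± 0.6 kHz for integer k ≥ 0.
k=0: 0.6 kHz.
k=1: 30.4 kHz, 31.6 kHz.
k=2: 61.4 kHz, 62.6 kHz.
k=3: 92.4 kHz, 93.6 kHz.
k=4: 123.4 kHz, 124.6 kHz.
Within [38.5 kHz, 93.1 kHz]: 61.4 kHz, 62.6 kHz, 92.4 kHz.

61.4 kHz, 62.6 kHz, 92.4 kHz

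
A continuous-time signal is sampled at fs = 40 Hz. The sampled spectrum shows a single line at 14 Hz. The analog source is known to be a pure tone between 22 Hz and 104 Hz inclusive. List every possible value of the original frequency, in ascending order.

Frequencies that alias to 14 Hz are k·fs ± 14 Hz for integer k ≥ 0.
k=0: 14 Hz.
k=1: 26 Hz, 54 Hz.
k=2: 66 Hz, 94 Hz.
k=3: 106 Hz, 134 Hz.
Within [22 Hz, 104 Hz]: 26 Hz, 54 Hz, 66 Hz, 94 Hz.

26 Hz, 54 Hz, 66 Hz, 94 Hz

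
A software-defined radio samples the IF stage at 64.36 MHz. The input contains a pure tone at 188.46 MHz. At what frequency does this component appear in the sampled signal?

4.62 MHz

188.46 MHz mod fs = 59.74 MHz.
59.74 MHz > fs/2 = 32.18 MHz, folds to fs − 59.74 MHz = 4.62 MHz.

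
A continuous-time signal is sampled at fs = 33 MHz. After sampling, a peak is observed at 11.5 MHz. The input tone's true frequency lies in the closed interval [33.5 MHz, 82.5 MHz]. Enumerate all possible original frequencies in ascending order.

Frequencies that alias to 11.5 MHz are k·fs ± 11.5 MHz for integer k ≥ 0.
k=0: 11.5 MHz.
k=1: 21.5 MHz, 44.5 MHz.
k=2: 54.5 MHz, 77.5 MHz.
k=3: 87.5 MHz, 110.5 MHz.
Within [33.5 MHz, 82.5 MHz]: 44.5 MHz, 54.5 MHz, 77.5 MHz.

44.5 MHz, 54.5 MHz, 77.5 MHz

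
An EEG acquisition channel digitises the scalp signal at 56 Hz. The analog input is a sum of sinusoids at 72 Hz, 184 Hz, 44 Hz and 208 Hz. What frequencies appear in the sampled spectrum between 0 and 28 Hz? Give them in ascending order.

12 Hz, 16 Hz

fs/2 = 28 Hz.
72 Hz mod fs = 16 Hz.
16 Hz ≤ fs/2 = 28 Hz, appears at 16 Hz.
184 Hz mod fs = 16 Hz.
16 Hz ≤ fs/2 = 28 Hz, appears at 16 Hz.
44 Hz > fs/2 = 28 Hz, folds to fs − 44 Hz = 12 Hz.
208 Hz mod fs = 40 Hz.
40 Hz > fs/2 = 28 Hz, folds to fs − 40 Hz = 16 Hz.
Distinct values: {12 Hz, 16 Hz}.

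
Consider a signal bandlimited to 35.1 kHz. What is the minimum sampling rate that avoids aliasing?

Nyquist rate = 2 × 35.1 kHz = 70.2 kHz.

70.2 kHz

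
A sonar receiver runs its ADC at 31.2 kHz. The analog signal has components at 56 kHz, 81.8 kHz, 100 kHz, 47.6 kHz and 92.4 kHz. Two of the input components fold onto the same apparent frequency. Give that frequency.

6.4 kHz

fs/2 = 15.6 kHz.
56 kHz mod fs = 24.8 kHz.
24.8 kHz > fs/2 = 15.6 kHz, folds to fs − 24.8 kHz = 6.4 kHz.
81.8 kHz mod fs = 19.4 kHz.
19.4 kHz > fs/2 = 15.6 kHz, folds to fs − 19.4 kHz = 11.8 kHz.
100 kHz mod fs = 6.4 kHz.
6.4 kHz ≤ fs/2 = 15.6 kHz, appears at 6.4 kHz.
47.6 kHz mod fs = 16.4 kHz.
16.4 kHz > fs/2 = 15.6 kHz, folds to fs − 16.4 kHz = 14.8 kHz.
92.4 kHz mod fs = 30 kHz.
30 kHz > fs/2 = 15.6 kHz, folds to fs − 30 kHz = 1.2 kHz.
56 kHz and 100 kHz both map to 6.4 kHz.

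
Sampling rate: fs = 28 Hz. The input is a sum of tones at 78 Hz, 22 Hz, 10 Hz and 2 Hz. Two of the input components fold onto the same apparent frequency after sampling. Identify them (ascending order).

22 Hz, 78 Hz

fs/2 = 14 Hz.
78 Hz mod fs = 22 Hz.
22 Hz > fs/2 = 14 Hz, folds to fs − 22 Hz = 6 Hz.
22 Hz > fs/2 = 14 Hz, folds to fs − 22 Hz = 6 Hz.
10 Hz ≤ fs/2 = 14 Hz, passes unchanged.
2 Hz ≤ fs/2 = 14 Hz, passes unchanged.
22 Hz and 78 Hz both map to 6 Hz.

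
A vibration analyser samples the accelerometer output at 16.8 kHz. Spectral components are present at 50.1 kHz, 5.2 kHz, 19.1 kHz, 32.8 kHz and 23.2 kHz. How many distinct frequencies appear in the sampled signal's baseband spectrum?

fs/2 = 8.4 kHz.
50.1 kHz mod fs = 16.5 kHz.
16.5 kHz > fs/2 = 8.4 kHz, folds to fs − 16.5 kHz = 0.3 kHz.
5.2 kHz ≤ fs/2 = 8.4 kHz, passes unchanged.
19.1 kHz mod fs = 2.3 kHz.
2.3 kHz ≤ fs/2 = 8.4 kHz, appears at 2.3 kHz.
32.8 kHz mod fs = 16 kHz.
16 kHz > fs/2 = 8.4 kHz, folds to fs − 16 kHz = 0.8 kHz.
23.2 kHz mod fs = 6.4 kHz.
6.4 kHz ≤ fs/2 = 8.4 kHz, appears at 6.4 kHz.
Distinct values: {0.3 kHz, 0.8 kHz, 2.3 kHz, 5.2 kHz, 6.4 kHz} → 5.

5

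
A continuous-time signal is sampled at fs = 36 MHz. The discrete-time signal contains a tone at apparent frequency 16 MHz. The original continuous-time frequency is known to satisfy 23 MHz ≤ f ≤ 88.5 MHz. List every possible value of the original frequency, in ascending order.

52 MHz, 56 MHz, 88 MHz

Frequencies that alias to 16 MHz are k·fs ± 16 MHz for integer k ≥ 0.
k=0: 16 MHz.
k=1: 20 MHz, 52 MHz.
k=2: 56 MHz, 88 MHz.
k=3: 92 MHz, 124 MHz.
Within [23 MHz, 88.5 MHz]: 52 MHz, 56 MHz, 88 MHz.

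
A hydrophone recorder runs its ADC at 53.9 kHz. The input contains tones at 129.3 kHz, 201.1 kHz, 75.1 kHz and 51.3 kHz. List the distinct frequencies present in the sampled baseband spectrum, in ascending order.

fs/2 = 26.95 kHz.
129.3 kHz mod fs = 21.5 kHz.
21.5 kHz ≤ fs/2 = 26.95 kHz, appears at 21.5 kHz.
201.1 kHz mod fs = 39.4 kHz.
39.4 kHz > fs/2 = 26.95 kHz, folds to fs − 39.4 kHz = 14.5 kHz.
75.1 kHz mod fs = 21.2 kHz.
21.2 kHz ≤ fs/2 = 26.95 kHz, appears at 21.2 kHz.
51.3 kHz > fs/2 = 26.95 kHz, folds to fs − 51.3 kHz = 2.6 kHz.
Distinct values: {2.6 kHz, 14.5 kHz, 21.2 kHz, 21.5 kHz}.

2.6 kHz, 14.5 kHz, 21.2 kHz, 21.5 kHz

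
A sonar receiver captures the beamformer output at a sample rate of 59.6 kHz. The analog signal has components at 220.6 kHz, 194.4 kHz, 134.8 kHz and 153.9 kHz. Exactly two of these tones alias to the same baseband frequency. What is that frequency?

fs/2 = 29.8 kHz.
220.6 kHz mod fs = 41.8 kHz.
41.8 kHz > fs/2 = 29.8 kHz, folds to fs − 41.8 kHz = 17.8 kHz.
194.4 kHz mod fs = 15.6 kHz.
15.6 kHz ≤ fs/2 = 29.8 kHz, appears at 15.6 kHz.
134.8 kHz mod fs = 15.6 kHz.
15.6 kHz ≤ fs/2 = 29.8 kHz, appears at 15.6 kHz.
153.9 kHz mod fs = 34.7 kHz.
34.7 kHz > fs/2 = 29.8 kHz, folds to fs − 34.7 kHz = 24.9 kHz.
134.8 kHz and 194.4 kHz both map to 15.6 kHz.

15.6 kHz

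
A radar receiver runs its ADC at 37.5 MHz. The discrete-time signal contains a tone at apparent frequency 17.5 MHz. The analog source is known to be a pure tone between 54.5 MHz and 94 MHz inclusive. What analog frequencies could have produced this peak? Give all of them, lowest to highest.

55 MHz, 57.5 MHz, 92.5 MHz

Frequencies that alias to 17.5 MHz are k·fs ± 17.5 MHz for integer k ≥ 0.
k=0: 17.5 MHz.
k=1: 20 MHz, 55 MHz.
k=2: 57.5 MHz, 92.5 MHz.
k=3: 95 MHz, 130 MHz.
Within [54.5 MHz, 94 MHz]: 55 MHz, 57.5 MHz, 92.5 MHz.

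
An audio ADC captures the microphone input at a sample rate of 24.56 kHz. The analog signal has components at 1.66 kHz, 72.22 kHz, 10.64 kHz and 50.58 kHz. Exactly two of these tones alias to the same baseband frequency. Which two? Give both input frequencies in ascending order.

50.58 kHz, 72.22 kHz

fs/2 = 12.28 kHz.
1.66 kHz ≤ fs/2 = 12.28 kHz, passes unchanged.
72.22 kHz mod fs = 23.1 kHz.
23.1 kHz > fs/2 = 12.28 kHz, folds to fs − 23.1 kHz = 1.46 kHz.
10.64 kHz ≤ fs/2 = 12.28 kHz, passes unchanged.
50.58 kHz mod fs = 1.46 kHz.
1.46 kHz ≤ fs/2 = 12.28 kHz, appears at 1.46 kHz.
50.58 kHz and 72.22 kHz both map to 1.46 kHz.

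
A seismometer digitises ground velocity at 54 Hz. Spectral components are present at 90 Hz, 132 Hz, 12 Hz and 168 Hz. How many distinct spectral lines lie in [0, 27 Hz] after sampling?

4

fs/2 = 27 Hz.
90 Hz mod fs = 36 Hz.
36 Hz > fs/2 = 27 Hz, folds to fs − 36 Hz = 18 Hz.
132 Hz mod fs = 24 Hz.
24 Hz ≤ fs/2 = 27 Hz, appears at 24 Hz.
12 Hz ≤ fs/2 = 27 Hz, passes unchanged.
168 Hz mod fs = 6 Hz.
6 Hz ≤ fs/2 = 27 Hz, appears at 6 Hz.
Distinct values: {6 Hz, 12 Hz, 18 Hz, 24 Hz} → 4.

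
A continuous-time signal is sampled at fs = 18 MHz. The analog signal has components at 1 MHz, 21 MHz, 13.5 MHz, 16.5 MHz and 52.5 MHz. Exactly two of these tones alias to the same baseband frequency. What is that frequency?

fs/2 = 9 MHz.
1 MHz ≤ fs/2 = 9 MHz, passes unchanged.
21 MHz mod fs = 3 MHz.
3 MHz ≤ fs/2 = 9 MHz, appears at 3 MHz.
13.5 MHz > fs/2 = 9 MHz, folds to fs − 13.5 MHz = 4.5 MHz.
16.5 MHz > fs/2 = 9 MHz, folds to fs − 16.5 MHz = 1.5 MHz.
52.5 MHz mod fs = 16.5 MHz.
16.5 MHz > fs/2 = 9 MHz, folds to fs − 16.5 MHz = 1.5 MHz.
16.5 MHz and 52.5 MHz both map to 1.5 MHz.

1.5 MHz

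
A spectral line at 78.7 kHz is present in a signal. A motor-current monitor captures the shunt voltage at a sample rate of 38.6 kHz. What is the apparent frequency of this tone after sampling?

1.5 kHz

78.7 kHz mod fs = 1.5 kHz.
1.5 kHz ≤ fs/2 = 19.3 kHz, appears at 1.5 kHz.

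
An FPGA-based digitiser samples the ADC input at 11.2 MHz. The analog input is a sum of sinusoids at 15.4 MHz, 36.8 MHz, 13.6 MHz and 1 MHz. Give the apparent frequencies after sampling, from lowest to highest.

1 MHz, 2.4 MHz, 3.2 MHz, 4.2 MHz

fs/2 = 5.6 MHz.
15.4 MHz mod fs = 4.2 MHz.
4.2 MHz ≤ fs/2 = 5.6 MHz, appears at 4.2 MHz.
36.8 MHz mod fs = 3.2 MHz.
3.2 MHz ≤ fs/2 = 5.6 MHz, appears at 3.2 MHz.
13.6 MHz mod fs = 2.4 MHz.
2.4 MHz ≤ fs/2 = 5.6 MHz, appears at 2.4 MHz.
1 MHz ≤ fs/2 = 5.6 MHz, passes unchanged.
Distinct values: {1 MHz, 2.4 MHz, 3.2 MHz, 4.2 MHz}.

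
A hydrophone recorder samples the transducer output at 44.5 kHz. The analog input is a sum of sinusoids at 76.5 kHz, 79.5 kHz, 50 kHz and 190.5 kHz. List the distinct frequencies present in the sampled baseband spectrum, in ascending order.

fs/2 = 22.25 kHz.
76.5 kHz mod fs = 32 kHz.
32 kHz > fs/2 = 22.25 kHz, folds to fs − 32 kHz = 12.5 kHz.
79.5 kHz mod fs = 35 kHz.
35 kHz > fs/2 = 22.25 kHz, folds to fs − 35 kHz = 9.5 kHz.
50 kHz mod fs = 5.5 kHz.
5.5 kHz ≤ fs/2 = 22.25 kHz, appears at 5.5 kHz.
190.5 kHz mod fs = 12.5 kHz.
12.5 kHz ≤ fs/2 = 22.25 kHz, appears at 12.5 kHz.
Distinct values: {5.5 kHz, 9.5 kHz, 12.5 kHz}.

5.5 kHz, 9.5 kHz, 12.5 kHz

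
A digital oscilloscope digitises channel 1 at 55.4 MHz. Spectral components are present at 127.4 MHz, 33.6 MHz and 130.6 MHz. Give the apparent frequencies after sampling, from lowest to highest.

16.6 MHz, 19.8 MHz, 21.8 MHz

fs/2 = 27.7 MHz.
127.4 MHz mod fs = 16.6 MHz.
16.6 MHz ≤ fs/2 = 27.7 MHz, appears at 16.6 MHz.
33.6 MHz > fs/2 = 27.7 MHz, folds to fs − 33.6 MHz = 21.8 MHz.
130.6 MHz mod fs = 19.8 MHz.
19.8 MHz ≤ fs/2 = 27.7 MHz, appears at 19.8 MHz.
Distinct values: {16.6 MHz, 19.8 MHz, 21.8 MHz}.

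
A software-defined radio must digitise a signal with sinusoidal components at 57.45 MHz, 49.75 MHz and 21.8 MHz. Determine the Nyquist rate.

Highest-frequency component: 57.45 MHz.
Nyquist rate = 2 × 57.45 MHz = 114.9 MHz.

114.9 MHz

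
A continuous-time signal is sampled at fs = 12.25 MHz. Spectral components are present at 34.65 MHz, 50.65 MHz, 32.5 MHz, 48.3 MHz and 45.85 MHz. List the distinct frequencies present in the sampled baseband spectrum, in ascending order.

fs/2 = 6.125 MHz.
34.65 MHz mod fs = 10.15 MHz.
10.15 MHz > fs/2 = 6.125 MHz, folds to fs − 10.15 MHz = 2.1 MHz.
50.65 MHz mod fs = 1.65 MHz.
1.65 MHz ≤ fs/2 = 6.125 MHz, appears at 1.65 MHz.
32.5 MHz mod fs = 8 MHz.
8 MHz > fs/2 = 6.125 MHz, folds to fs − 8 MHz = 4.25 MHz.
48.3 MHz mod fs = 11.55 MHz.
11.55 MHz > fs/2 = 6.125 MHz, folds to fs − 11.55 MHz = 0.7 MHz.
45.85 MHz mod fs = 9.1 MHz.
9.1 MHz > fs/2 = 6.125 MHz, folds to fs − 9.1 MHz = 3.15 MHz.
Distinct values: {0.7 MHz, 1.65 MHz, 2.1 MHz, 3.15 MHz, 4.25 MHz}.

0.7 MHz, 1.65 MHz, 2.1 MHz, 3.15 MHz, 4.25 MHz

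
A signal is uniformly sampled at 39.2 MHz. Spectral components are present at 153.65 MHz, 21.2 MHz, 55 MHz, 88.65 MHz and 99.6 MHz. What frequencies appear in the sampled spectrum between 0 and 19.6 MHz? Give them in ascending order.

fs/2 = 19.6 MHz.
153.65 MHz mod fs = 36.05 MHz.
36.05 MHz > fs/2 = 19.6 MHz, folds to fs − 36.05 MHz = 3.15 MHz.
21.2 MHz > fs/2 = 19.6 MHz, folds to fs − 21.2 MHz = 18 MHz.
55 MHz mod fs = 15.8 MHz.
15.8 MHz ≤ fs/2 = 19.6 MHz, appears at 15.8 MHz.
88.65 MHz mod fs = 10.25 MHz.
10.25 MHz ≤ fs/2 = 19.6 MHz, appears at 10.25 MHz.
99.6 MHz mod fs = 21.2 MHz.
21.2 MHz > fs/2 = 19.6 MHz, folds to fs − 21.2 MHz = 18 MHz.
Distinct values: {3.15 MHz, 10.25 MHz, 15.8 MHz, 18 MHz}.

3.15 MHz, 10.25 MHz, 15.8 MHz, 18 MHz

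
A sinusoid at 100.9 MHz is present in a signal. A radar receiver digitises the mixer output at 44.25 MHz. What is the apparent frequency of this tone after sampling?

100.9 MHz mod fs = 12.4 MHz.
12.4 MHz ≤ fs/2 = 22.125 MHz, appears at 12.4 MHz.

12.4 MHz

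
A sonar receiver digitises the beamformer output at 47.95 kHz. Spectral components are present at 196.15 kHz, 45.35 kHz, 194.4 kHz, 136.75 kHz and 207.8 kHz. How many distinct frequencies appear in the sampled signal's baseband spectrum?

fs/2 = 23.975 kHz.
196.15 kHz mod fs = 4.35 kHz.
4.35 kHz ≤ fs/2 = 23.975 kHz, appears at 4.35 kHz.
45.35 kHz > fs/2 = 23.975 kHz, folds to fs − 45.35 kHz = 2.6 kHz.
194.4 kHz mod fs = 2.6 kHz.
2.6 kHz ≤ fs/2 = 23.975 kHz, appears at 2.6 kHz.
136.75 kHz mod fs = 40.85 kHz.
40.85 kHz > fs/2 = 23.975 kHz, folds to fs − 40.85 kHz = 7.1 kHz.
207.8 kHz mod fs = 16 kHz.
16 kHz ≤ fs/2 = 23.975 kHz, appears at 16 kHz.
Distinct values: {2.6 kHz, 4.35 kHz, 7.1 kHz, 16 kHz} → 4.

4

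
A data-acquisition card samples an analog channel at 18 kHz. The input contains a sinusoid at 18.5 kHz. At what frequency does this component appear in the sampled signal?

0.5 kHz

18.5 kHz mod fs = 0.5 kHz.
0.5 kHz ≤ fs/2 = 9 kHz, appears at 0.5 kHz.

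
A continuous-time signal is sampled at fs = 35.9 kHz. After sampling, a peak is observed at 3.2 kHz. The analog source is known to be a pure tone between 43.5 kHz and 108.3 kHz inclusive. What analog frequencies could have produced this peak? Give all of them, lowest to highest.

Frequencies that alias to 3.2 kHz are k·fs ± 3.2 kHz for integer k ≥ 0.
k=0: 3.2 kHz.
k=1: 32.7 kHz, 39.1 kHz.
k=2: 68.6 kHz, 75 kHz.
k=3: 104.5 kHz, 110.9 kHz.
k=4: 140.4 kHz, 146.8 kHz.
Within [43.5 kHz, 108.3 kHz]: 68.6 kHz, 75 kHz, 104.5 kHz.

68.6 kHz, 75 kHz, 104.5 kHz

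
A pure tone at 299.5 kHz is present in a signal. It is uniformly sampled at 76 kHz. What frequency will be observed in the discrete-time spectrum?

299.5 kHz mod fs = 71.5 kHz.
71.5 kHz > fs/2 = 38 kHz, folds to fs − 71.5 kHz = 4.5 kHz.

4.5 kHz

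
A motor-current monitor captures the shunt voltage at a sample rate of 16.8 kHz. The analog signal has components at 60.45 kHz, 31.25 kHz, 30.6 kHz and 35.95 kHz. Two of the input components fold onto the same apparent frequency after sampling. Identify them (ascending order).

fs/2 = 8.4 kHz.
60.45 kHz mod fs = 10.05 kHz.
10.05 kHz > fs/2 = 8.4 kHz, folds to fs − 10.05 kHz = 6.75 kHz.
31.25 kHz mod fs = 14.45 kHz.
14.45 kHz > fs/2 = 8.4 kHz, folds to fs − 14.45 kHz = 2.35 kHz.
30.6 kHz mod fs = 13.8 kHz.
13.8 kHz > fs/2 = 8.4 kHz, folds to fs − 13.8 kHz = 3 kHz.
35.95 kHz mod fs = 2.35 kHz.
2.35 kHz ≤ fs/2 = 8.4 kHz, appears at 2.35 kHz.
31.25 kHz and 35.95 kHz both map to 2.35 kHz.

31.25 kHz, 35.95 kHz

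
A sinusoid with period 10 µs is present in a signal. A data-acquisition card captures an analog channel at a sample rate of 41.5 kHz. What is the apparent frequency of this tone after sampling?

T = 10 µs → f = 1/T = 100 kHz.
100 kHz mod fs = 17 kHz.
17 kHz ≤ fs/2 = 20.75 kHz, appears at 17 kHz.

17 kHz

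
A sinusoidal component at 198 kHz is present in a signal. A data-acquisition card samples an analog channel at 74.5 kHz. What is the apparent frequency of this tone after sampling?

198 kHz mod fs = 49 kHz.
49 kHz > fs/2 = 37.25 kHz, folds to fs − 49 kHz = 25.5 kHz.

25.5 kHz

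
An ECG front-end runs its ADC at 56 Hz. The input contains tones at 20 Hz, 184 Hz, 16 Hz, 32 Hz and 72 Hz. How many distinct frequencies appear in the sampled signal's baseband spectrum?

3

fs/2 = 28 Hz.
20 Hz ≤ fs/2 = 28 Hz, passes unchanged.
184 Hz mod fs = 16 Hz.
16 Hz ≤ fs/2 = 28 Hz, appears at 16 Hz.
16 Hz ≤ fs/2 = 28 Hz, passes unchanged.
32 Hz > fs/2 = 28 Hz, folds to fs − 32 Hz = 24 Hz.
72 Hz mod fs = 16 Hz.
16 Hz ≤ fs/2 = 28 Hz, appears at 16 Hz.
Distinct values: {16 Hz, 20 Hz, 24 Hz} → 3.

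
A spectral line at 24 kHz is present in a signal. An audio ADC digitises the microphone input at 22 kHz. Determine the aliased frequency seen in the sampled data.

2 kHz

24 kHz mod fs = 2 kHz.
2 kHz ≤ fs/2 = 11 kHz, appears at 2 kHz.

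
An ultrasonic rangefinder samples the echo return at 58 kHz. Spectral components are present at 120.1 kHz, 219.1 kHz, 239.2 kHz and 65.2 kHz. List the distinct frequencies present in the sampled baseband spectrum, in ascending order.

4.1 kHz, 7.2 kHz, 12.9 kHz

fs/2 = 29 kHz.
120.1 kHz mod fs = 4.1 kHz.
4.1 kHz ≤ fs/2 = 29 kHz, appears at 4.1 kHz.
219.1 kHz mod fs = 45.1 kHz.
45.1 kHz > fs/2 = 29 kHz, folds to fs − 45.1 kHz = 12.9 kHz.
239.2 kHz mod fs = 7.2 kHz.
7.2 kHz ≤ fs/2 = 29 kHz, appears at 7.2 kHz.
65.2 kHz mod fs = 7.2 kHz.
7.2 kHz ≤ fs/2 = 29 kHz, appears at 7.2 kHz.
Distinct values: {4.1 kHz, 7.2 kHz, 12.9 kHz}.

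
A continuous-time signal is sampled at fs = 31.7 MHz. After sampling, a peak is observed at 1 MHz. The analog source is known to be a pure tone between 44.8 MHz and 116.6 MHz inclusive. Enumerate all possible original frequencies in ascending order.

Frequencies that alias to 1 MHz are k·fs ± 1 MHz for integer k ≥ 0.
k=0: 1 MHz.
k=1: 30.7 MHz, 32.7 MHz.
k=2: 62.4 MHz, 64.4 MHz.
k=3: 94.1 MHz, 96.1 MHz.
k=4: 125.8 MHz, 127.8 MHz.
Within [44.8 MHz, 116.6 MHz]: 62.4 MHz, 64.4 MHz, 94.1 MHz, 96.1 MHz.

62.4 MHz, 64.4 MHz, 94.1 MHz, 96.1 MHz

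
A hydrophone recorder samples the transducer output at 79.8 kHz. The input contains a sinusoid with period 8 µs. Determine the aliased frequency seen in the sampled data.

T = 8 µs → f = 1/T = 125 kHz.
125 kHz mod fs = 45.2 kHz.
45.2 kHz > fs/2 = 39.9 kHz, folds to fs − 45.2 kHz = 34.6 kHz.

34.6 kHz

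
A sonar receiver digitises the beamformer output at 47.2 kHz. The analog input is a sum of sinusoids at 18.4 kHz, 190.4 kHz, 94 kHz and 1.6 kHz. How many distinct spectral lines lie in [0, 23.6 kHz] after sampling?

3

fs/2 = 23.6 kHz.
18.4 kHz ≤ fs/2 = 23.6 kHz, passes unchanged.
190.4 kHz mod fs = 1.6 kHz.
1.6 kHz ≤ fs/2 = 23.6 kHz, appears at 1.6 kHz.
94 kHz mod fs = 46.8 kHz.
46.8 kHz > fs/2 = 23.6 kHz, folds to fs − 46.8 kHz = 0.4 kHz.
1.6 kHz ≤ fs/2 = 23.6 kHz, passes unchanged.
Distinct values: {0.4 kHz, 1.6 kHz, 18.4 kHz} → 3.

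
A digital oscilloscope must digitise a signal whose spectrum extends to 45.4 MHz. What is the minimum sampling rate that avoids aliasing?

Nyquist rate = 2 × 45.4 MHz = 90.8 MHz.

90.8 MHz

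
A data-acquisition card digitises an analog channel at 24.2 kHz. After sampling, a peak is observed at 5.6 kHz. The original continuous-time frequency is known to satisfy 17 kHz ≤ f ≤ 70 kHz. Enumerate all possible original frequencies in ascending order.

18.6 kHz, 29.8 kHz, 42.8 kHz, 54 kHz, 67 kHz

Frequencies that alias to 5.6 kHz are k·fs ± 5.6 kHz for integer k ≥ 0.
k=0: 5.6 kHz.
k=1: 18.6 kHz, 29.8 kHz.
k=2: 42.8 kHz, 54 kHz.
k=3: 67 kHz, 78.2 kHz.
k=4: 91.2 kHz, 102.4 kHz.
Within [17 kHz, 70 kHz]: 18.6 kHz, 29.8 kHz, 42.8 kHz, 54 kHz, 67 kHz.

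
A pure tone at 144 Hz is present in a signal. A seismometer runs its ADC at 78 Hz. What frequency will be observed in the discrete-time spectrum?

12 Hz

144 Hz mod fs = 66 Hz.
66 Hz > fs/2 = 39 Hz, folds to fs − 66 Hz = 12 Hz.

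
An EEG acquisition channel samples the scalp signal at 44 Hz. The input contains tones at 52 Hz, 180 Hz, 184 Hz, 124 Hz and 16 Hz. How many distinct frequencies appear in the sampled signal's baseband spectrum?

fs/2 = 22 Hz.
52 Hz mod fs = 8 Hz.
8 Hz ≤ fs/2 = 22 Hz, appears at 8 Hz.
180 Hz mod fs = 4 Hz.
4 Hz ≤ fs/2 = 22 Hz, appears at 4 Hz.
184 Hz mod fs = 8 Hz.
8 Hz ≤ fs/2 = 22 Hz, appears at 8 Hz.
124 Hz mod fs = 36 Hz.
36 Hz > fs/2 = 22 Hz, folds to fs − 36 Hz = 8 Hz.
16 Hz ≤ fs/2 = 22 Hz, passes unchanged.
Distinct values: {4 Hz, 8 Hz, 16 Hz} → 3.

3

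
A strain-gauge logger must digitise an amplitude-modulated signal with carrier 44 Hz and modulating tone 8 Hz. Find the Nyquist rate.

104 Hz

AM sidebands sit at fc ± fm = 36 Hz and 52 Hz.
Highest-frequency component: 52 Hz.
Nyquist rate = 2 × 52 Hz = 104 Hz.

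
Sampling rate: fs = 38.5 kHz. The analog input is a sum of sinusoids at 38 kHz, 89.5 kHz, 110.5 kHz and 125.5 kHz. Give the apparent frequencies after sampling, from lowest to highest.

fs/2 = 19.25 kHz.
38 kHz > fs/2 = 19.25 kHz, folds to fs − 38 kHz = 0.5 kHz.
89.5 kHz mod fs = 12.5 kHz.
12.5 kHz ≤ fs/2 = 19.25 kHz, appears at 12.5 kHz.
110.5 kHz mod fs = 33.5 kHz.
33.5 kHz > fs/2 = 19.25 kHz, folds to fs − 33.5 kHz = 5 kHz.
125.5 kHz mod fs = 10 kHz.
10 kHz ≤ fs/2 = 19.25 kHz, appears at 10 kHz.
Distinct values: {0.5 kHz, 5 kHz, 10 kHz, 12.5 kHz}.

0.5 kHz, 5 kHz, 10 kHz, 12.5 kHz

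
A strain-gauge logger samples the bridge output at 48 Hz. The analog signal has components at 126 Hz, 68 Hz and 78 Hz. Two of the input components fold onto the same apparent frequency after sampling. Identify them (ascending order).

fs/2 = 24 Hz.
126 Hz mod fs = 30 Hz.
30 Hz > fs/2 = 24 Hz, folds to fs − 30 Hz = 18 Hz.
68 Hz mod fs = 20 Hz.
20 Hz ≤ fs/2 = 24 Hz, appears at 20 Hz.
78 Hz mod fs = 30 Hz.
30 Hz > fs/2 = 24 Hz, folds to fs − 30 Hz = 18 Hz.
78 Hz and 126 Hz both map to 18 Hz.

78 Hz, 126 Hz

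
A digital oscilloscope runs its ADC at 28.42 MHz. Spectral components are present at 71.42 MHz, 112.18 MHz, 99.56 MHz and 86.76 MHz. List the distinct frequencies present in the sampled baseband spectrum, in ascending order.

fs/2 = 14.21 MHz.
71.42 MHz mod fs = 14.58 MHz.
14.58 MHz > fs/2 = 14.21 MHz, folds to fs − 14.58 MHz = 13.84 MHz.
112.18 MHz mod fs = 26.92 MHz.
26.92 MHz > fs/2 = 14.21 MHz, folds to fs − 26.92 MHz = 1.5 MHz.
99.56 MHz mod fs = 14.3 MHz.
14.3 MHz > fs/2 = 14.21 MHz, folds to fs − 14.3 MHz = 14.12 MHz.
86.76 MHz mod fs = 1.5 MHz.
1.5 MHz ≤ fs/2 = 14.21 MHz, appears at 1.5 MHz.
Distinct values: {1.5 MHz, 13.84 MHz, 14.12 MHz}.

1.5 MHz, 13.84 MHz, 14.12 MHz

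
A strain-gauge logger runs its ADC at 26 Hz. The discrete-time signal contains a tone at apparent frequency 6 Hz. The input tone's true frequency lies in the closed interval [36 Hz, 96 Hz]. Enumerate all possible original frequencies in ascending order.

Frequencies that alias to 6 Hz are k·fs ± 6 Hz for integer k ≥ 0.
k=0: 6 Hz.
k=1: 20 Hz, 32 Hz.
k=2: 46 Hz, 58 Hz.
k=3: 72 Hz, 84 Hz.
k=4: 98 Hz, 110 Hz.
Within [36 Hz, 96 Hz]: 46 Hz, 58 Hz, 72 Hz, 84 Hz.

46 Hz, 58 Hz, 72 Hz, 84 Hz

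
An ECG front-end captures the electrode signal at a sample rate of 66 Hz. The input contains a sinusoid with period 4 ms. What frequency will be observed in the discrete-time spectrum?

14 Hz

T = 4 ms → f = 1/T = 250 Hz.
250 Hz mod fs = 52 Hz.
52 Hz > fs/2 = 33 Hz, folds to fs − 52 Hz = 14 Hz.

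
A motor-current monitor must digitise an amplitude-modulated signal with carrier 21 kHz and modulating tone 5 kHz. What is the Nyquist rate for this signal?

AM sidebands sit at fc ± fm = 16 kHz and 26 kHz.
Highest-frequency component: 26 kHz.
Nyquist rate = 2 × 26 kHz = 52 kHz.

52 kHz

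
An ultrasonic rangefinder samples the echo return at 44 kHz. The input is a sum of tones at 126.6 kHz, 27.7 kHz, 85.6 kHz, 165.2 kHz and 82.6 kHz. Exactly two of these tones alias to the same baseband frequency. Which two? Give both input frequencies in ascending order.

82.6 kHz, 126.6 kHz

fs/2 = 22 kHz.
126.6 kHz mod fs = 38.6 kHz.
38.6 kHz > fs/2 = 22 kHz, folds to fs − 38.6 kHz = 5.4 kHz.
27.7 kHz > fs/2 = 22 kHz, folds to fs − 27.7 kHz = 16.3 kHz.
85.6 kHz mod fs = 41.6 kHz.
41.6 kHz > fs/2 = 22 kHz, folds to fs − 41.6 kHz = 2.4 kHz.
165.2 kHz mod fs = 33.2 kHz.
33.2 kHz > fs/2 = 22 kHz, folds to fs − 33.2 kHz = 10.8 kHz.
82.6 kHz mod fs = 38.6 kHz.
38.6 kHz > fs/2 = 22 kHz, folds to fs − 38.6 kHz = 5.4 kHz.
82.6 kHz and 126.6 kHz both map to 5.4 kHz.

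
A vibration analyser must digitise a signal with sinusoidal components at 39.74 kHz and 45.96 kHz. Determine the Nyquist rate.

Highest-frequency component: 45.96 kHz.
Nyquist rate = 2 × 45.96 kHz = 91.92 kHz.

91.92 kHz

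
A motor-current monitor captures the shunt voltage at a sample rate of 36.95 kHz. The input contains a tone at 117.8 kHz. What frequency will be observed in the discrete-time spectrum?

117.8 kHz mod fs = 6.95 kHz.
6.95 kHz ≤ fs/2 = 18.475 kHz, appears at 6.95 kHz.

6.95 kHz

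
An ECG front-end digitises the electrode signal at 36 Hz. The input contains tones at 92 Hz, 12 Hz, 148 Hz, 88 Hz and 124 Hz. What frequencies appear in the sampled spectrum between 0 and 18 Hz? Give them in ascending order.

fs/2 = 18 Hz.
92 Hz mod fs = 20 Hz.
20 Hz > fs/2 = 18 Hz, folds to fs − 20 Hz = 16 Hz.
12 Hz ≤ fs/2 = 18 Hz, passes unchanged.
148 Hz mod fs = 4 Hz.
4 Hz ≤ fs/2 = 18 Hz, appears at 4 Hz.
88 Hz mod fs = 16 Hz.
16 Hz ≤ fs/2 = 18 Hz, appears at 16 Hz.
124 Hz mod fs = 16 Hz.
16 Hz ≤ fs/2 = 18 Hz, appears at 16 Hz.
Distinct values: {4 Hz, 12 Hz, 16 Hz}.

4 Hz, 12 Hz, 16 Hz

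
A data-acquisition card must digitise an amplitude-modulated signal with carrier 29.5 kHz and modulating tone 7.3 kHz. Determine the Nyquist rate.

73.6 kHz

AM sidebands sit at fc ± fm = 22.2 kHz and 36.8 kHz.
Highest-frequency component: 36.8 kHz.
Nyquist rate = 2 × 36.8 kHz = 73.6 kHz.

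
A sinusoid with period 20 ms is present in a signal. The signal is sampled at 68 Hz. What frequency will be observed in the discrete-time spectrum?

18 Hz

T = 20 ms → f = 1/T = 50 Hz.
50 Hz > fs/2 = 34 Hz, folds to fs − 50 Hz = 18 Hz.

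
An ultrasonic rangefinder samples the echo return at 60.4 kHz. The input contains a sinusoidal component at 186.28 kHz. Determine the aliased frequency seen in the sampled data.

186.28 kHz mod fs = 5.08 kHz.
5.08 kHz ≤ fs/2 = 30.2 kHz, appears at 5.08 kHz.

5.08 kHz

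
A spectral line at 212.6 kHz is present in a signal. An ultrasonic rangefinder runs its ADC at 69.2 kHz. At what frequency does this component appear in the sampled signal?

5 kHz

212.6 kHz mod fs = 5 kHz.
5 kHz ≤ fs/2 = 34.6 kHz, appears at 5 kHz.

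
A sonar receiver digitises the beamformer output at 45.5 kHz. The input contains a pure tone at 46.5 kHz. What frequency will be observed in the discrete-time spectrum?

46.5 kHz mod fs = 1 kHz.
1 kHz ≤ fs/2 = 22.75 kHz, appears at 1 kHz.

1 kHz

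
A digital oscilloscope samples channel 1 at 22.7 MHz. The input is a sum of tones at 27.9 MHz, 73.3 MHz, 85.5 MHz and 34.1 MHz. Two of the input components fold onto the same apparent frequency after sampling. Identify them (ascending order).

27.9 MHz, 73.3 MHz

fs/2 = 11.35 MHz.
27.9 MHz mod fs = 5.2 MHz.
5.2 MHz ≤ fs/2 = 11.35 MHz, appears at 5.2 MHz.
73.3 MHz mod fs = 5.2 MHz.
5.2 MHz ≤ fs/2 = 11.35 MHz, appears at 5.2 MHz.
85.5 MHz mod fs = 17.4 MHz.
17.4 MHz > fs/2 = 11.35 MHz, folds to fs − 17.4 MHz = 5.3 MHz.
34.1 MHz mod fs = 11.4 MHz.
11.4 MHz > fs/2 = 11.35 MHz, folds to fs − 11.4 MHz = 11.3 MHz.
27.9 MHz and 73.3 MHz both map to 5.2 MHz.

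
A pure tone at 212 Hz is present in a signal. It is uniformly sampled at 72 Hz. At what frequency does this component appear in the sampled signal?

4 Hz

212 Hz mod fs = 68 Hz.
68 Hz > fs/2 = 36 Hz, folds to fs − 68 Hz = 4 Hz.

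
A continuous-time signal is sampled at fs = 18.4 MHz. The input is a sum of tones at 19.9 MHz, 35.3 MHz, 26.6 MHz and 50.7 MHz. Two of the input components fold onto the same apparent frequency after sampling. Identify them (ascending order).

19.9 MHz, 35.3 MHz

fs/2 = 9.2 MHz.
19.9 MHz mod fs = 1.5 MHz.
1.5 MHz ≤ fs/2 = 9.2 MHz, appears at 1.5 MHz.
35.3 MHz mod fs = 16.9 MHz.
16.9 MHz > fs/2 = 9.2 MHz, folds to fs − 16.9 MHz = 1.5 MHz.
26.6 MHz mod fs = 8.2 MHz.
8.2 MHz ≤ fs/2 = 9.2 MHz, appears at 8.2 MHz.
50.7 MHz mod fs = 13.9 MHz.
13.9 MHz > fs/2 = 9.2 MHz, folds to fs − 13.9 MHz = 4.5 MHz.
19.9 MHz and 35.3 MHz both map to 1.5 MHz.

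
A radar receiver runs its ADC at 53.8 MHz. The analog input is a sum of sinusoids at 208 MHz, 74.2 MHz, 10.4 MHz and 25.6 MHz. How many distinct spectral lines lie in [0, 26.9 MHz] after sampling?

fs/2 = 26.9 MHz.
208 MHz mod fs = 46.6 MHz.
46.6 MHz > fs/2 = 26.9 MHz, folds to fs − 46.6 MHz = 7.2 MHz.
74.2 MHz mod fs = 20.4 MHz.
20.4 MHz ≤ fs/2 = 26.9 MHz, appears at 20.4 MHz.
10.4 MHz ≤ fs/2 = 26.9 MHz, passes unchanged.
25.6 MHz ≤ fs/2 = 26.9 MHz, passes unchanged.
Distinct values: {7.2 MHz, 10.4 MHz, 20.4 MHz, 25.6 MHz} → 4.

4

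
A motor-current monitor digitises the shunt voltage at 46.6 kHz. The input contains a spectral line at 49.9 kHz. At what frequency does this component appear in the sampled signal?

3.3 kHz

49.9 kHz mod fs = 3.3 kHz.
3.3 kHz ≤ fs/2 = 23.3 kHz, appears at 3.3 kHz.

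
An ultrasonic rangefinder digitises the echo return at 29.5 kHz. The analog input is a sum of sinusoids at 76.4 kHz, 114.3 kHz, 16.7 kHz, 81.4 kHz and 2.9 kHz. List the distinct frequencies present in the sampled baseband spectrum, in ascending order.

fs/2 = 14.75 kHz.
76.4 kHz mod fs = 17.4 kHz.
17.4 kHz > fs/2 = 14.75 kHz, folds to fs − 17.4 kHz = 12.1 kHz.
114.3 kHz mod fs = 25.8 kHz.
25.8 kHz > fs/2 = 14.75 kHz, folds to fs − 25.8 kHz = 3.7 kHz.
16.7 kHz > fs/2 = 14.75 kHz, folds to fs − 16.7 kHz = 12.8 kHz.
81.4 kHz mod fs = 22.4 kHz.
22.4 kHz > fs/2 = 14.75 kHz, folds to fs − 22.4 kHz = 7.1 kHz.
2.9 kHz ≤ fs/2 = 14.75 kHz, passes unchanged.
Distinct values: {2.9 kHz, 3.7 kHz, 7.1 kHz, 12.1 kHz, 12.8 kHz}.

2.9 kHz, 3.7 kHz, 7.1 kHz, 12.1 kHz, 12.8 kHz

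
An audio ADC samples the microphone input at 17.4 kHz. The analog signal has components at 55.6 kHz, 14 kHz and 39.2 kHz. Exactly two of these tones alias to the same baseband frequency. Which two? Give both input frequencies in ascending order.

14 kHz, 55.6 kHz

fs/2 = 8.7 kHz.
55.6 kHz mod fs = 3.4 kHz.
3.4 kHz ≤ fs/2 = 8.7 kHz, appears at 3.4 kHz.
14 kHz > fs/2 = 8.7 kHz, folds to fs − 14 kHz = 3.4 kHz.
39.2 kHz mod fs = 4.4 kHz.
4.4 kHz ≤ fs/2 = 8.7 kHz, appears at 4.4 kHz.
14 kHz and 55.6 kHz both map to 3.4 kHz.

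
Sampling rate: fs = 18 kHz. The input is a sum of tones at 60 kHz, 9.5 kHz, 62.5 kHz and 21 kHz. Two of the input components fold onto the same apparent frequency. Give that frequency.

fs/2 = 9 kHz.
60 kHz mod fs = 6 kHz.
6 kHz ≤ fs/2 = 9 kHz, appears at 6 kHz.
9.5 kHz > fs/2 = 9 kHz, folds to fs − 9.5 kHz = 8.5 kHz.
62.5 kHz mod fs = 8.5 kHz.
8.5 kHz ≤ fs/2 = 9 kHz, appears at 8.5 kHz.
21 kHz mod fs = 3 kHz.
3 kHz ≤ fs/2 = 9 kHz, appears at 3 kHz.
9.5 kHz and 62.5 kHz both map to 8.5 kHz.

8.5 kHz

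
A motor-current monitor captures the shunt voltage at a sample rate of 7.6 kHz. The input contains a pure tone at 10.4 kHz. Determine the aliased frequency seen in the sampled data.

2.8 kHz

10.4 kHz mod fs = 2.8 kHz.
2.8 kHz ≤ fs/2 = 3.8 kHz, appears at 2.8 kHz.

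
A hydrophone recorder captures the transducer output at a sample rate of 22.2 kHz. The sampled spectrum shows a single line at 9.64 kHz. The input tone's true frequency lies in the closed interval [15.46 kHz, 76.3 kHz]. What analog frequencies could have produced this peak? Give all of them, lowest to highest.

Frequencies that alias to 9.64 kHz are k·fs ± 9.64 kHz for integer k ≥ 0.
k=0: 9.64 kHz.
k=1: 12.56 kHz, 31.84 kHz.
k=2: 34.76 kHz, 54.04 kHz.
k=3: 56.96 kHz, 76.24 kHz.
k=4: 79.16 kHz, 98.44 kHz.
Within [15.46 kHz, 76.3 kHz]: 31.84 kHz, 34.76 kHz, 54.04 kHz, 56.96 kHz, 76.24 kHz.

31.84 kHz, 34.76 kHz, 54.04 kHz, 56.96 kHz, 76.24 kHz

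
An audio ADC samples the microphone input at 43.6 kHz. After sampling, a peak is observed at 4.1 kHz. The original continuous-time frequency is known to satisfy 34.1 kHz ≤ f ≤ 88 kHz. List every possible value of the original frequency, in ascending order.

39.5 kHz, 47.7 kHz, 83.1 kHz

Frequencies that alias to 4.1 kHz are k·fs ± 4.1 kHz for integer k ≥ 0.
k=0: 4.1 kHz.
k=1: 39.5 kHz, 47.7 kHz.
k=2: 83.1 kHz, 91.3 kHz.
k=3: 126.7 kHz, 134.9 kHz.
Within [34.1 kHz, 88 kHz]: 39.5 kHz, 47.7 kHz, 83.1 kHz.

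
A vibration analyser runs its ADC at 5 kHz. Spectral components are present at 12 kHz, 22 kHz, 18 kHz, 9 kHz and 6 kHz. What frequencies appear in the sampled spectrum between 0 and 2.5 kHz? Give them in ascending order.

1 kHz, 2 kHz

fs/2 = 2.5 kHz.
12 kHz mod fs = 2 kHz.
2 kHz ≤ fs/2 = 2.5 kHz, appears at 2 kHz.
22 kHz mod fs = 2 kHz.
2 kHz ≤ fs/2 = 2.5 kHz, appears at 2 kHz.
18 kHz mod fs = 3 kHz.
3 kHz > fs/2 = 2.5 kHz, folds to fs − 3 kHz = 2 kHz.
9 kHz mod fs = 4 kHz.
4 kHz > fs/2 = 2.5 kHz, folds to fs − 4 kHz = 1 kHz.
6 kHz mod fs = 1 kHz.
1 kHz ≤ fs/2 = 2.5 kHz, appears at 1 kHz.
Distinct values: {1 kHz, 2 kHz}.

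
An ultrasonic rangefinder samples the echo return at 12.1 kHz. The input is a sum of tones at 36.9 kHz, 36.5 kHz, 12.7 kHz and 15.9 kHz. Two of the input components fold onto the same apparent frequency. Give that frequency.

fs/2 = 6.05 kHz.
36.9 kHz mod fs = 0.6 kHz.
0.6 kHz ≤ fs/2 = 6.05 kHz, appears at 0.6 kHz.
36.5 kHz mod fs = 0.2 kHz.
0.2 kHz ≤ fs/2 = 6.05 kHz, appears at 0.2 kHz.
12.7 kHz mod fs = 0.6 kHz.
0.6 kHz ≤ fs/2 = 6.05 kHz, appears at 0.6 kHz.
15.9 kHz mod fs = 3.8 kHz.
3.8 kHz ≤ fs/2 = 6.05 kHz, appears at 3.8 kHz.
12.7 kHz and 36.9 kHz both map to 0.6 kHz.

0.6 kHz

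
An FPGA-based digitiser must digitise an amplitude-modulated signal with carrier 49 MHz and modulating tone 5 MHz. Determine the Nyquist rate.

AM sidebands sit at fc ± fm = 44 MHz and 54 MHz.
Highest-frequency component: 54 MHz.
Nyquist rate = 2 × 54 MHz = 108 MHz.

108 MHz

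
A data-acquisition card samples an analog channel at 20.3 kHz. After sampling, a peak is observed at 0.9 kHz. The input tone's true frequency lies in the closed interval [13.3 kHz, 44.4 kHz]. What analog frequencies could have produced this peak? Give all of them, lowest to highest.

Frequencies that alias to 0.9 kHz are k·fs ± 0.9 kHz for integer k ≥ 0.
k=0: 0.9 kHz.
k=1: 19.4 kHz, 21.2 kHz.
k=2: 39.7 kHz, 41.5 kHz.
k=3: 60 kHz, 61.8 kHz.
Within [13.3 kHz, 44.4 kHz]: 19.4 kHz, 21.2 kHz, 39.7 kHz, 41.5 kHz.

19.4 kHz, 21.2 kHz, 39.7 kHz, 41.5 kHz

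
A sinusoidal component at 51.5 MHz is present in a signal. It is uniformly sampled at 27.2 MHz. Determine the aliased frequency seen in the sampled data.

51.5 MHz mod fs = 24.3 MHz.
24.3 MHz > fs/2 = 13.6 MHz, folds to fs − 24.3 MHz = 2.9 MHz.

2.9 MHz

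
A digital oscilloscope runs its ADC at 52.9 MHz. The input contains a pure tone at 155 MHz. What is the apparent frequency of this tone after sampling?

3.7 MHz

155 MHz mod fs = 49.2 MHz.
49.2 MHz > fs/2 = 26.45 MHz, folds to fs − 49.2 MHz = 3.7 MHz.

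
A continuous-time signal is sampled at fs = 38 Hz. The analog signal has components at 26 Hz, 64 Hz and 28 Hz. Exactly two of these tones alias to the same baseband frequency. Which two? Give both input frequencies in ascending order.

26 Hz, 64 Hz

fs/2 = 19 Hz.
26 Hz > fs/2 = 19 Hz, folds to fs − 26 Hz = 12 Hz.
64 Hz mod fs = 26 Hz.
26 Hz > fs/2 = 19 Hz, folds to fs − 26 Hz = 12 Hz.
28 Hz > fs/2 = 19 Hz, folds to fs − 28 Hz = 10 Hz.
26 Hz and 64 Hz both map to 12 Hz.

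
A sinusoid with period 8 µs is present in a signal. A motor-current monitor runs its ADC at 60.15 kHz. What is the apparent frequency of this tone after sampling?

4.7 kHz

T = 8 µs → f = 1/T = 125 kHz.
125 kHz mod fs = 4.7 kHz.
4.7 kHz ≤ fs/2 = 30.075 kHz, appears at 4.7 kHz.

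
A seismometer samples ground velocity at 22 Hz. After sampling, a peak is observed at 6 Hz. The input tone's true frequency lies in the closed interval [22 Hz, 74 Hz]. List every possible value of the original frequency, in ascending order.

28 Hz, 38 Hz, 50 Hz, 60 Hz, 72 Hz

Frequencies that alias to 6 Hz are k·fs ± 6 Hz for integer k ≥ 0.
k=0: 6 Hz.
k=1: 16 Hz, 28 Hz.
k=2: 38 Hz, 50 Hz.
k=3: 60 Hz, 72 Hz.
k=4: 82 Hz, 94 Hz.
Within [22 Hz, 74 Hz]: 28 Hz, 38 Hz, 50 Hz, 60 Hz, 72 Hz.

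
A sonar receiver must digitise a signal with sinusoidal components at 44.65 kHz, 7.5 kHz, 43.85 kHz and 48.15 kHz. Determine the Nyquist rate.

Highest-frequency component: 48.15 kHz.
Nyquist rate = 2 × 48.15 kHz = 96.3 kHz.

96.3 kHz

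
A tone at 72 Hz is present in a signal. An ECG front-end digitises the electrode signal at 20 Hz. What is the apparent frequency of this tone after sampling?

8 Hz

72 Hz mod fs = 12 Hz.
12 Hz > fs/2 = 10 Hz, folds to fs − 12 Hz = 8 Hz.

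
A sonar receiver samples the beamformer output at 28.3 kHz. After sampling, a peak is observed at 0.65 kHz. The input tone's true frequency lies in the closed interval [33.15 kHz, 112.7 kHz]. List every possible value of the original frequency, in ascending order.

Frequencies that alias to 0.65 kHz are k·fs ± 0.65 kHz for integer k ≥ 0.
k=0: 0.65 kHz.
k=1: 27.65 kHz, 28.95 kHz.
k=2: 55.95 kHz, 57.25 kHz.
k=3: 84.25 kHz, 85.55 kHz.
k=4: 112.55 kHz, 113.85 kHz.
k=5: 140.85 kHz, 142.15 kHz.
Within [33.15 kHz, 112.7 kHz]: 55.95 kHz, 57.25 kHz, 84.25 kHz, 85.55 kHz, 112.55 kHz.

55.95 kHz, 57.25 kHz, 84.25 kHz, 85.55 kHz, 112.55 kHz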